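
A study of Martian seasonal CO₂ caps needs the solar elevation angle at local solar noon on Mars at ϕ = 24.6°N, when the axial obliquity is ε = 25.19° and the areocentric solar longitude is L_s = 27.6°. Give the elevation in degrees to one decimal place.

76.8°

sin δ = sin 25.19° × sin 27.6° = 0.19719, so δ = +11.373°.
At local noon the hour angle is zero, so the zenith angle equals |ϕ − δ| = |+24.6° − (+11.373°)| = 13.227°.
Elevation = 90° − 13.227° = 76.8°.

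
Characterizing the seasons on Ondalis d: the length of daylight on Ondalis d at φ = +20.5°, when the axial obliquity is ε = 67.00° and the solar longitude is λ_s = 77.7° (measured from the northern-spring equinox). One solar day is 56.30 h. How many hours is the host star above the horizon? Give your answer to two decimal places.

Solar declination: sin δ = sin ε · sin λ_s = sin 67.00° × sin 77.7° = 0.89938, so δ = +64.076°.
cos H₀ = −tan φ · tan δ = −tan(+20.5°) × tan(+64.076°) = -0.7692, so H₀ = 2.4483 rad = 140.28°.
Daylight = 2H₀/(2π) × 56.30 h = (2.4483/π) × 56.30 = 43.88 h.

43.88 h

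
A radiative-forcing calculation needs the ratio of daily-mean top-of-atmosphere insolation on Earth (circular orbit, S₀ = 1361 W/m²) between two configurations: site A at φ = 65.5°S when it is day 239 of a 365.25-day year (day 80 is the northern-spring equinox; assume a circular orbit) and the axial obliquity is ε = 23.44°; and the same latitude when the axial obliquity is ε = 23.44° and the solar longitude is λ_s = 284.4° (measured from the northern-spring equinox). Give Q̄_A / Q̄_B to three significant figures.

Q̄_A / Q̄_B ≈ 0.189

— Configuration A (φ=-65.5°):
Solar longitude: λ_s = 360° × (239 − 80)/365.25 = 156.715°.
sin δ = sin 23.44° × sin 156.715° = 0.15725, so δ = +9.047°.
cos H₀ = −tan(-65.5°) tan(+9.047°) = 0.3494, H₀ = 1.2139 rad.
Bracket: H₀ sin φ sin δ + cos φ cos δ sin H₀ = 1.2139×-0.90996×0.15725 + 0.41469×0.98756×0.93697 = -0.173698 + 0.383719 = 0.210021.
Q̄ = (S₀/π) × [bracket] = (1361/π) × 0.210021 = 90.985 W/m².
— Configuration B (φ=-65.5°):
Solar declination: sin δ = sin ε · sin λ_s = sin 23.44° × sin 284.4° = -0.38529, so δ = -22.662°.
cos H₀ = −tan(-65.5°) tan(-22.662°) = -0.9162, H₀ = 2.7292 rad.
Bracket: H₀ sin φ sin δ + cos φ cos δ sin H₀ = 2.7292×-0.90996×-0.38529 + 0.41469×0.92280×0.40077 = 0.956853 + 0.153365 = 1.110218.
Q̄ = (S₀/π) × [bracket] = (1361/π) × 1.110218 = 480.97 W/m².
Ratio Q̄_A / Q̄_B = 90.985 / 480.97 = 0.1892.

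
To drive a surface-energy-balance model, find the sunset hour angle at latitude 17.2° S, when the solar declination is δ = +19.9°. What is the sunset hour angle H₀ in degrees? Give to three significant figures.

cos H₀ = −tan φ · tan δ = −tan(-17.2°) × tan(+19.900°) = 0.1121, so H₀ = 1.4585 rad = 83.57°.

H₀ = 83.6°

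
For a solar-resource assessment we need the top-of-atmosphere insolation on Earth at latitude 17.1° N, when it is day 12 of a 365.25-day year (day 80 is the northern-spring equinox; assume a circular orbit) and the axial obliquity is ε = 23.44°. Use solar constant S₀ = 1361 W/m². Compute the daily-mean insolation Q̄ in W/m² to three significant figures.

Solar longitude: λ_s = 360° × (12 − 80)/365.25 = -67.023°, i.e. -67.023° + 360° = 292.977°.
sin δ = sin 23.44° × sin 292.977° = -0.36623, so δ = -21.483°.
cos H₀ = −tan(+17.1°) tan(-21.483°) = 0.1211, H₀ = 1.4494 rad.
Bracket: H₀ sin φ sin δ + cos φ cos δ sin H₀ = 1.4494×0.29404×-0.36623 + 0.95579×0.93053×0.99264 = -0.156080 + 0.882845 = 0.726765.
Q̄ = (S₀/π) × [bracket] = (1361/π) × 0.726765 = 314.8 W/m².

Q̄ ≈ 315 W/m²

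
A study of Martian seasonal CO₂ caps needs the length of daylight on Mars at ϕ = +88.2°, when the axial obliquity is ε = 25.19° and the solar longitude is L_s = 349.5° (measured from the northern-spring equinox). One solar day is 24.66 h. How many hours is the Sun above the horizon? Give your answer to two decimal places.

0.00 h

Solar declination: sin δ = sin ε · sin L_s = sin 25.19° × sin 349.5° = -0.07756, so δ = -4.449°.
cos h₀ = −tan ϕ · tan δ = 2.4756 ≥ 1, so the Sun never rises (polar night) and h₀ = 0.
Daylight = 2h₀/(2π) × 24.66 h = (0.0000/π) × 24.66 = 0.00 h.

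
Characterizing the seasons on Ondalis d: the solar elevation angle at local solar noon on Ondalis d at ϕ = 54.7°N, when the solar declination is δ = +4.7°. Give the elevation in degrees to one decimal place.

At local noon the hour angle is zero, so the zenith angle equals |ϕ − δ| = |+54.7° − (+4.700°)| = 50.000°.
Elevation = 90° − 50.000° = 40.0°.

40.0°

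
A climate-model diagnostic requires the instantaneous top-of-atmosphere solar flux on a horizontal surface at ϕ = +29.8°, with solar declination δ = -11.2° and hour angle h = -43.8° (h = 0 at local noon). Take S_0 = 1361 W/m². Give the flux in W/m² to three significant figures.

cos θ_z = sin ϕ sin δ + cos ϕ cos δ cos h = -0.096529 + 0.614390 = 0.517861.
Flux = S_0 · cos θ_z = 1361 × 0.517861 = 704.8 W/m².

705 W/m²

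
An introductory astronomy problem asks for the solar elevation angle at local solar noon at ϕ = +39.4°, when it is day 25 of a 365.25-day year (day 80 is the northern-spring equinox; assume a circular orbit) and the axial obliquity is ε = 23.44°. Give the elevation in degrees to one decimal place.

Solar longitude: L_s = 360° × (25 − 80)/365.25 = -54.209°, i.e. -54.209° + 360° = 305.791°.
sin δ = sin 23.44° × sin 305.791° = -0.32267, so δ = -18.824°.
At local noon the hour angle is zero, so the zenith angle equals |ϕ − δ| = |+39.4° − (-18.824°)| = 58.224°.
Elevation = 90° − 58.224° = 31.8°.

31.8°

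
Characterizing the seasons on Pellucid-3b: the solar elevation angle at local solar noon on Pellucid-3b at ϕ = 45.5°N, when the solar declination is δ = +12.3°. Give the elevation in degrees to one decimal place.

At local noon the hour angle is zero, so the zenith angle equals |ϕ − δ| = |+45.5° − (+12.300°)| = 33.200°.
Elevation = 90° − 33.200° = 56.8°.

56.8°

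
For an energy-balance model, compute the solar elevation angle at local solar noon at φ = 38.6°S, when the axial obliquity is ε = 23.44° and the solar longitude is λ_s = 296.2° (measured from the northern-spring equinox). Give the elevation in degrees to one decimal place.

Solar declination: sin δ = sin ε · sin λ_s = sin 23.44° × sin 296.2° = -0.35692, so δ = -20.911°.
At local noon the hour angle is zero, so the zenith angle equals |φ − δ| = |-38.6° − (-20.911°)| = 17.689°.
Elevation = 90° − 17.689° = 72.3°.

72.3°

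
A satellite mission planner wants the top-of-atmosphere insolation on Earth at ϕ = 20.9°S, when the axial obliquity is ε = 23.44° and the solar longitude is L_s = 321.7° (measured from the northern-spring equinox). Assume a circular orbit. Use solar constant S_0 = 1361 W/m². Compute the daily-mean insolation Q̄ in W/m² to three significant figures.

Solar declination: sin δ = sin ε · sin L_s = sin 23.44° × sin 321.7° = -0.24654, so δ = -14.273°.
cos h₀ = −tan(-20.9°) tan(-14.273°) = -0.0971, h₀ = 1.6681 rad.
Bracket: h₀ sin ϕ sin δ + cos ϕ cos δ sin h₀ = 1.6681×-0.35674×-0.24654 + 0.93420×0.96913×0.99527 = 0.146711 + 0.901079 = 1.047790.
Q̄ = (S_0/π) × [bracket] = (1361/π) × 1.047790 = 453.9 W/m².

Q̄ ≈ 454 W/m²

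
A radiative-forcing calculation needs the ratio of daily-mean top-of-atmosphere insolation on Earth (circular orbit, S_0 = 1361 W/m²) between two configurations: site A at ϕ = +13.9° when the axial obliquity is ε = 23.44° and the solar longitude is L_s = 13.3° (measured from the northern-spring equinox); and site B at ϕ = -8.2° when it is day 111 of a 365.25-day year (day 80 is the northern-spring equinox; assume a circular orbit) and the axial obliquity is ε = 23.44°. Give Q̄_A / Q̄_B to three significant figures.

— Configuration A (ϕ=+13.9°):
Solar declination: sin δ = sin ε · sin L_s = sin 23.44° × sin 13.3° = 0.09151, so δ = +5.251°.
cos h₀ = −tan(+13.9°) tan(+5.251°) = -0.0227, h₀ = 1.5935 rad.
Bracket: h₀ sin ϕ sin δ + cos ϕ cos δ sin h₀ = 1.5935×0.24023×0.09151 + 0.97072×0.99580×0.99974 = 0.035031 + 0.966392 = 1.001423.
Q̄ = (S_0/π) × [bracket] = (1361/π) × 1.001423 = 433.84 W/m².
— Configuration B (ϕ=-8.2°):
Solar longitude: L_s = 360° × (111 − 80)/365.25 = 30.554°.
sin δ = sin 23.44° × sin 30.554° = 0.20222, so δ = +11.667°.
cos h₀ = −tan(-8.2°) tan(+11.667°) = 0.0298, h₀ = 1.5410 rad.
Bracket: h₀ sin ϕ sin δ + cos ϕ cos δ sin h₀ = 1.5410×-0.14263×0.20222 + 0.98978×0.97934×0.99956 = -0.044447 + 0.968905 = 0.924458.
Q̄ = (S_0/π) × [bracket] = (1361/π) × 0.924458 = 400.49 W/m².
Ratio Q̄_A / Q̄_B = 433.84 / 400.49 = 1.083.

Q̄_A / Q̄_B ≈ 1.08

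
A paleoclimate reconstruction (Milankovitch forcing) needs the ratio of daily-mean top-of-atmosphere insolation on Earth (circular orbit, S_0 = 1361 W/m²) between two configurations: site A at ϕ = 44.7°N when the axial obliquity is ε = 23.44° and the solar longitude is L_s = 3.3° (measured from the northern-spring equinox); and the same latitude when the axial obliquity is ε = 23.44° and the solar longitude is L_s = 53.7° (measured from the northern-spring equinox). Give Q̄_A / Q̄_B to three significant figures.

— Configuration A (ϕ=+44.7°):
Solar declination: sin δ = sin ε · sin L_s = sin 23.44° × sin 3.3° = 0.02290, so δ = +1.312°.
cos h₀ = −tan(+44.7°) tan(+1.312°) = -0.0227, h₀ = 1.5935 rad.
Bracket: h₀ sin ϕ sin δ + cos ϕ cos δ sin h₀ = 1.5935×0.70339×0.02290 + 0.71080×0.99974×0.99974 = 0.025668 + 0.710430 = 0.736098.
Q̄ = (S_0/π) × [bracket] = (1361/π) × 0.736098 = 318.89 W/m².
— Configuration B (ϕ=+44.7°):
Solar declination: sin δ = sin ε · sin L_s = sin 23.44° × sin 53.7° = 0.32059, so δ = +18.699°.
cos h₀ = −tan(+44.7°) tan(+18.699°) = -0.3349, h₀ = 1.9123 rad.
Bracket: h₀ sin ϕ sin δ + cos ϕ cos δ sin h₀ = 1.9123×0.70339×0.32059 + 0.71080×0.94722×0.94224 = 0.431223 + 0.634395 = 1.065618.
Q̄ = (S_0/π) × [bracket] = (1361/π) × 1.065618 = 461.65 W/m².
Ratio Q̄_A / Q̄_B = 318.89 / 461.65 = 0.6908.

Q̄_A / Q̄_B ≈ 0.691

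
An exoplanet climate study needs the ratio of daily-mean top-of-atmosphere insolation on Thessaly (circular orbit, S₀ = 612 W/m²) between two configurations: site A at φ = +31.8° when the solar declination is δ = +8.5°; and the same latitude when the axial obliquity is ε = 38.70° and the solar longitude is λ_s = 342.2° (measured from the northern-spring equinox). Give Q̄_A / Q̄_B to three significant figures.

— Configuration A (φ=+31.8°):
cos H₀ = −tan(+31.8°) tan(+8.500°) = -0.0927, H₀ = 1.6636 rad.
Bracket: H₀ sin φ sin δ + cos φ cos δ sin H₀ = 1.6636×0.52696×0.14781 + 0.84989×0.98902×0.99570 = 0.129578 + 0.836944 = 0.966522.
Q̄ = (S₀/π) × [bracket] = (612/π) × 0.966522 = 188.28 W/m².
— Configuration B (φ=+31.8°):
Solar declination: sin δ = sin ε · sin λ_s = sin 38.70° × sin 342.2° = -0.19113, so δ = -11.019°.
cos H₀ = −tan(+31.8°) tan(-11.019°) = 0.1207, H₀ = 1.4498 rad.
Bracket: H₀ sin φ sin δ + cos φ cos δ sin H₀ = 1.4498×0.52696×-0.19113 + 0.84989×0.98156×0.99268 = -0.146021 + 0.828112 = 0.682091.
Q̄ = (S₀/π) × [bracket] = (612/π) × 0.682091 = 132.88 W/m².
Ratio Q̄_A / Q̄_B = 188.28 / 132.88 = 1.417.

Q̄_A / Q̄_B ≈ 1.42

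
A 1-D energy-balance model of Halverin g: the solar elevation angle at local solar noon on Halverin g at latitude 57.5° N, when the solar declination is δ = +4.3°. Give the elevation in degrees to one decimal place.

36.8°

At local noon the hour angle is zero, so the zenith angle equals |φ − δ| = |+57.5° − (+4.300°)| = 53.200°.
Elevation = 90° − 53.200° = 36.8°.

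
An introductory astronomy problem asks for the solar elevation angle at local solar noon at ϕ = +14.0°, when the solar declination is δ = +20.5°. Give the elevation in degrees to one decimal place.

At local noon the hour angle is zero, so the zenith angle equals |ϕ − δ| = |+14.0° − (+20.500°)| = 6.500°.
Elevation = 90° − 6.500° = 83.5°.

83.5°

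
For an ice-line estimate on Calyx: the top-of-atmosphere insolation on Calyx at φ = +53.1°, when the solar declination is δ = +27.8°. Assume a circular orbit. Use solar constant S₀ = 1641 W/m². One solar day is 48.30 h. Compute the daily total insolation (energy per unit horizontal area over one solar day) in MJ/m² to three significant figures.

114 MJ/m²

cos H₀ = −tan(+53.1°) tan(+27.800°) = -0.7022, H₀ = 2.3493 rad.
Bracket: H₀ sin φ sin δ + cos φ cos δ sin H₀ = 2.3493×0.79968×0.46639 + 0.60042×0.88458×0.71196 = 0.876201 + 0.378136 = 1.254337.
Q̄ = (S₀/π) × [bracket] = (1641/π) × 1.254337 = 655.20 W/m².
Daily total = Q̄ × 48.30 h × 3600 s/h = 655.20 × 48.30 × 3600 / 10⁶ = 113.9 MJ/m².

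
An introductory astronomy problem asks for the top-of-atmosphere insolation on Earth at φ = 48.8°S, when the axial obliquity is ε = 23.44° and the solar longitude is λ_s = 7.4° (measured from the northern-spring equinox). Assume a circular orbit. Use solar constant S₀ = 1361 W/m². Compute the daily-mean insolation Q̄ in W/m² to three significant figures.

Solar declination: sin δ = sin ε · sin λ_s = sin 23.44° × sin 7.4° = 0.05123, so δ = +2.937°.
cos H₀ = −tan(-48.8°) tan(+2.937°) = 0.0586, H₀ = 1.5122 rad.
Bracket: H₀ sin φ sin δ + cos φ cos δ sin H₀ = 1.5122×-0.75241×0.05123 + 0.65869×0.99869×0.99828 = -0.058289 + 0.656696 = 0.598407.
Q̄ = (S₀/π) × [bracket] = (1361/π) × 0.598407 = 259.2 W/m².

Q̄ ≈ 259 W/m²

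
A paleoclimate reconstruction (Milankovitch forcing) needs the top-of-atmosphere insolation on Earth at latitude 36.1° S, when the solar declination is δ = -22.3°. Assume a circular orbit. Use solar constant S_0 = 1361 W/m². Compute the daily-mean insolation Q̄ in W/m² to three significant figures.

cos h₀ = −tan(-36.1°) tan(-22.300°) = -0.2991, h₀ = 1.8745 rad.
Bracket: h₀ sin ϕ sin δ + cos ϕ cos δ sin h₀ = 1.8745×-0.58920×-0.37946 + 0.80799×0.92521×0.95423 = 0.419097 + 0.713345 = 1.132442.
Q̄ = (S_0/π) × [bracket] = (1361/π) × 1.132442 = 490.6 W/m².

Q̄ ≈ 491 W/m²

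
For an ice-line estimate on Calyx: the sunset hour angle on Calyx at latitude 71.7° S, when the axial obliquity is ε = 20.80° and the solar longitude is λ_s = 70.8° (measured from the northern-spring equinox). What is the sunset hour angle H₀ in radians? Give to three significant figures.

Solar declination: sin δ = sin ε · sin λ_s = sin 20.80° × sin 70.8° = 0.33535, so δ = +19.594°.
cos H₀ = −tan φ · tan δ = 1.0763 ≥ 1, so the host star never rises (polar night) and H₀ = 0.

H₀ = 0.00 rad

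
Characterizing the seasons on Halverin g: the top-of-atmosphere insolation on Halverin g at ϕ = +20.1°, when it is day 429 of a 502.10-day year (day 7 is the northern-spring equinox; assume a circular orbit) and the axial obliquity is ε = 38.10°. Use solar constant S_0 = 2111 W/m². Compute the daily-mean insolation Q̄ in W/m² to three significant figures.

Solar longitude: L_s = 360° × (429 − 7)/502.10 = 302.569°.
sin δ = sin 38.10° × sin 302.569° = -0.52000, so δ = -31.332°.
cos h₀ = −tan(+20.1°) tan(-31.332°) = 0.2228, h₀ = 1.3461 rad.
Bracket: h₀ sin ϕ sin δ + cos ϕ cos δ sin h₀ = 1.3461×0.34366×-0.52000 + 0.93909×0.85417×0.97487 = -0.240552 + 0.781985 = 0.541433.
Q̄ = (S_0/π) × [bracket] = (2111/π) × 0.541433 = 363.8 W/m².

Q̄ ≈ 364 W/m²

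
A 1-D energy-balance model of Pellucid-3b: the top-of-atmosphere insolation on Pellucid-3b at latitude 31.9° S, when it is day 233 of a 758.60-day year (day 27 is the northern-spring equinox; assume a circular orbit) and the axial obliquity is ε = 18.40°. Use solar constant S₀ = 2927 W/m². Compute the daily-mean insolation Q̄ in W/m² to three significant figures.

Solar longitude: λ_s = 360° × (233 − 27)/758.60 = 97.759°.
sin δ = sin 18.40° × sin 97.759° = 0.31276, so δ = +18.226°.
cos H₀ = −tan(-31.9°) tan(+18.226°) = 0.2050, H₀ = 1.3644 rad.
Bracket: H₀ sin φ sin δ + cos φ cos δ sin H₀ = 1.3644×-0.52844×0.31276 + 0.84897×0.94983×0.97877 = -0.225501 + 0.789258 = 0.563757.
Q̄ = (S₀/π) × [bracket] = (2927/π) × 0.563757 = 525.2 W/m².

Q̄ ≈ 525 W/m²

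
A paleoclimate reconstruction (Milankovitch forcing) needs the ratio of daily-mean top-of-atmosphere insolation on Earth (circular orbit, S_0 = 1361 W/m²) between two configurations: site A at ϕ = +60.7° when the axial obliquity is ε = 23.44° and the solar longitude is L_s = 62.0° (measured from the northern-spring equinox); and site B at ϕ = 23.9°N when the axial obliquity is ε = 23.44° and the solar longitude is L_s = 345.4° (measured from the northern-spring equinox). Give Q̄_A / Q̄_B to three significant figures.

Q̄_A / Q̄_B ≈ 1.24

— Configuration A (ϕ=+60.7°):
Solar declination: sin δ = sin ε · sin L_s = sin 23.44° × sin 62.0° = 0.35123, so δ = +20.562°.
cos h₀ = −tan(+60.7°) tan(+20.562°) = -0.6685, h₀ = 2.3029 rad.
Bracket: h₀ sin ϕ sin δ + cos ϕ cos δ sin h₀ = 2.3029×0.87207×0.35123 + 0.48938×0.93629×0.74374 = 0.705372 + 0.340783 = 1.046155.
Q̄ = (S_0/π) × [bracket] = (1361/π) × 1.046155 = 453.22 W/m².
— Configuration B (ϕ=+23.9°):
Solar declination: sin δ = sin ε · sin L_s = sin 23.44° × sin 345.4° = -0.10027, so δ = -5.755°.
cos h₀ = −tan(+23.9°) tan(-5.755°) = 0.0447, h₀ = 1.5261 rad.
Bracket: h₀ sin ϕ sin δ + cos ϕ cos δ sin h₀ = 1.5261×0.40514×-0.10027 + 0.91425×0.99496×0.99900 = -0.061995 + 0.908733 = 0.846738.
Q̄ = (S_0/π) × [bracket] = (1361/π) × 0.846738 = 366.82 W/m².
Ratio Q̄_A / Q̄_B = 453.22 / 366.82 = 1.236.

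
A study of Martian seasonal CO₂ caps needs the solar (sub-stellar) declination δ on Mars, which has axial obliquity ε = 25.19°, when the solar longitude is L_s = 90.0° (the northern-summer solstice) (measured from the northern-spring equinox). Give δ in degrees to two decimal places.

δ = +25.19°

sin δ = sin ε · sin L_s = sin 25.19° × sin 90.0° = 0.425621.
δ = arcsin(0.425621) = +25.19°.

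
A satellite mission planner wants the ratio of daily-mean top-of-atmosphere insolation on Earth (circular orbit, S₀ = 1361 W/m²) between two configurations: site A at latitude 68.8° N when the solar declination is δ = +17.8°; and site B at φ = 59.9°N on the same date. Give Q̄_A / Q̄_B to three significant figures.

— Configuration A (φ=+68.8°):
cos H₀ = −tan(+68.8°) tan(+17.800°) = -0.8278, H₀ = 2.5459 rad.
Bracket: H₀ sin φ sin δ + cos φ cos δ sin H₀ = 2.5459×0.93232×0.30570 + 0.36162×0.95213×0.56109 = 0.725608 + 0.193188 = 0.918796.
Q̄ = (S₀/π) × [bracket] = (1361/π) × 0.918796 = 398.04 W/m².
— Configuration B (φ=+59.9°):
cos H₀ = −tan(+59.9°) tan(+17.800°) = -0.5539, H₀ = 2.1578 rad.
Bracket: H₀ sin φ sin δ + cos φ cos δ sin H₀ = 2.1578×0.86515×0.30570 + 0.50151×0.95213×0.83261 = 0.570687 + 0.397574 = 0.968261.
Q̄ = (S₀/π) × [bracket] = (1361/π) × 0.968261 = 419.47 W/m².
Ratio Q̄_A / Q̄_B = 398.04 / 419.47 = 0.9489.

Q̄_A / Q̄_B ≈ 0.949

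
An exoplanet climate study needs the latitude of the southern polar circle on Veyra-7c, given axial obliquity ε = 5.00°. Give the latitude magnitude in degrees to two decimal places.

The polar circle is the lowest latitude that experiences at least one full rotation of continuous darkness at the northern-summer solstice; it lies at |ϕ| = 90° − ε = 90° − 5.00° = 85.00°.

85.00°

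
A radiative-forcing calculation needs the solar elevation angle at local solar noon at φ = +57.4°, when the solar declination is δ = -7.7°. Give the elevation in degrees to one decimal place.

24.9°

At local noon the hour angle is zero, so the zenith angle equals |φ − δ| = |+57.4° − (-7.700°)| = 65.100°.
Elevation = 90° − 65.100° = 24.9°.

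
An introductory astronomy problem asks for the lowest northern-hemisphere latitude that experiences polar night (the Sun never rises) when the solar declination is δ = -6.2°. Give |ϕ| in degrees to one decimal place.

Polar night requires cos h₀ = −tan ϕ tan δ ≥ 1, i.e. tan ϕ tan δ ≤ −1.
The boundary is |tan ϕ| · |tan δ| = 1, so |ϕ| = 90° − |δ| = 90° − 6.2° = 83.8° in the northern hemisphere.

|ϕ| = 83.8°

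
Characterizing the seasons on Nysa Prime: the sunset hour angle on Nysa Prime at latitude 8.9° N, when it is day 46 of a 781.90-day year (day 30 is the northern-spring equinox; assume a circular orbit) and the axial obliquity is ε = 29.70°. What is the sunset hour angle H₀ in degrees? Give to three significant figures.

H₀ = 90.6°

Solar longitude: λ_s = 360° × (46 − 30)/781.90 = 7.367°.
sin δ = sin 29.70° × sin 7.367° = 0.06353, so δ = +3.642°.
cos H₀ = −tan φ · tan δ = −tan(+8.9°) × tan(+3.642°) = -0.0100, so H₀ = 1.5808 rad = 90.57°.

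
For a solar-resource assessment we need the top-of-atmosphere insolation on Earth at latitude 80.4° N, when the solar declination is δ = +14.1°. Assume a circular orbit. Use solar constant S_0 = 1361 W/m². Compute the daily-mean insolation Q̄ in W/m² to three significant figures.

Q̄ ≈ 327 W/m²

cos h₀ = −tan(+80.4°) tan(+14.100°) = -1.4851 ≤ −1 ⇒ polar day, h₀ = π.
Bracket: h₀ sin ϕ sin δ + cos ϕ cos δ sin h₀ = 3.1416×0.98600×0.24362 + 0.16677×0.96987×0.00000 = 0.754642 + 0.000000 = 0.754642.
Q̄ = (S_0/π) × [bracket] = (1361/π) × 0.754642 = 326.9 W/m².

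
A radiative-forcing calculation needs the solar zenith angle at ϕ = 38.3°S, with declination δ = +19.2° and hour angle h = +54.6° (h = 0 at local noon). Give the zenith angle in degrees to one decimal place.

cos θ_z = sin ϕ sin δ + cos ϕ cos δ cos h = -0.203825 + 0.429319 = 0.225494.
θ_z = arccos(0.225494) = 77.0°.

θ_z = 77.0°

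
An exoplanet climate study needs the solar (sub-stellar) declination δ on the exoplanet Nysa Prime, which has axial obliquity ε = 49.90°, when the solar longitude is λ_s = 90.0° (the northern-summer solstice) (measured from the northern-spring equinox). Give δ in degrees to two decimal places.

sin δ = sin ε · sin λ_s = sin 49.90° × sin 90.0° = 0.764921.
δ = arcsin(0.764921) = +49.90°.

δ = +49.90°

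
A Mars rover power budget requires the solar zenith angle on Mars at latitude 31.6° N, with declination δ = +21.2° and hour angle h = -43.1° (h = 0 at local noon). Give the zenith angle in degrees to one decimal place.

θ_z = 39.7°

cos θ_z = sin φ sin δ + cos φ cos δ cos h = 0.189486 + 0.579811 = 0.769297.
θ_z = arccos(0.769297) = 39.7°.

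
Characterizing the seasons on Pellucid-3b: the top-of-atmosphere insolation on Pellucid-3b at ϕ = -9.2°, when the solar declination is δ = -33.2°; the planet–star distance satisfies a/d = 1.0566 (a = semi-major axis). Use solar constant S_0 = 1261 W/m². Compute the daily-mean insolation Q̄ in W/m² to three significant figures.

Q̄ ≈ 434 W/m²

cos h₀ = −tan(-9.2°) tan(-33.200°) = -0.1060, h₀ = 1.6770 rad.
Bracket: h₀ sin ϕ sin δ + cos ϕ cos δ sin h₀ = 1.6770×-0.15988×-0.54756 + 0.98714×0.83676×0.99437 = 0.146811 + 0.821349 = 0.968160.
Inverse-square distance factor (a/d)² = 1.0566² = 1.116404.
Q̄ = (S_0/π) × 1.116404 × [bracket] = (1261/π) × 1.116404 × 0.968160 = 433.8 W/m².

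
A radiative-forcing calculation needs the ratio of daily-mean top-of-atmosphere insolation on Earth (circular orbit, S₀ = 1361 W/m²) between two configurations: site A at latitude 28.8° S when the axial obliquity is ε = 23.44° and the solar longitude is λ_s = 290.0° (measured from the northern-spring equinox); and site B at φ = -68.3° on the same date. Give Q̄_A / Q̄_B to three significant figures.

— Configuration A (φ=-28.8°):
Solar declination: sin δ = sin ε · sin λ_s = sin 23.44° × sin 290.0° = -0.37380, so δ = -21.950°.
cos H₀ = −tan(-28.8°) tan(-21.950°) = -0.2216, H₀ = 1.7942 rad.
Bracket: H₀ sin φ sin δ + cos φ cos δ sin H₀ = 1.7942×-0.48175×-0.37380 + 0.87631×0.92751×0.97515 = 0.323096 + 0.792589 = 1.115685.
Q̄ = (S₀/π) × [bracket] = (1361/π) × 1.115685 = 483.34 W/m².
— Configuration B (φ=-68.3°):
cos H₀ = −tan(-68.3°) tan(-21.950°) = -1.0127 ≤ −1 ⇒ polar day, H₀ = π.
Bracket: H₀ sin φ sin δ + cos φ cos δ sin H₀ = 3.1416×-0.92913×-0.37380 + 0.36975×0.92751×0.00000 = 1.091105 + 0.000000 = 1.091105.
Q̄ = (S₀/π) × [bracket] = (1361/π) × 1.091105 = 472.69 W/m².
Ratio Q̄_A / Q̄_B = 483.34 / 472.69 = 1.023.

Q̄_A / Q̄_B ≈ 1.02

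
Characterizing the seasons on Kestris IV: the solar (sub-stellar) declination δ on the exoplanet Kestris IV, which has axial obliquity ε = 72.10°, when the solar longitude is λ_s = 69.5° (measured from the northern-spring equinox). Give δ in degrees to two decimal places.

δ = +63.04°

sin δ = sin ε · sin λ_s = sin 72.10° × sin 69.5° = 0.891332.
δ = arcsin(0.891332) = +63.04°.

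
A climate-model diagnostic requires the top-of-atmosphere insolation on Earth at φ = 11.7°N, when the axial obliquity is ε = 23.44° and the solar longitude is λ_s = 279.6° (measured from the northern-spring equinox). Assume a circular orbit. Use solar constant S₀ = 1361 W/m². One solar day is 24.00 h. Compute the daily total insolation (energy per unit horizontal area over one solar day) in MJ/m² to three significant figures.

29.2 MJ/m²

Solar declination: sin δ = sin ε · sin λ_s = sin 23.44° × sin 279.6° = -0.39222, so δ = -23.093°.
cos H₀ = −tan(+11.7°) tan(-23.093°) = 0.0883, H₀ = 1.4824 rad.
Bracket: H₀ sin φ sin δ + cos φ cos δ sin H₀ = 1.4824×0.20279×-0.39222 + 0.97922×0.91987×0.99609 = -0.117908 + 0.897233 = 0.779325.
Q̄ = (S₀/π) × [bracket] = (1361/π) × 0.779325 = 337.62 W/m².
Daily total = Q̄ × 24.00 h × 3600 s/h = 337.62 × 24.00 × 3600 / 10⁶ = 29.17 MJ/m².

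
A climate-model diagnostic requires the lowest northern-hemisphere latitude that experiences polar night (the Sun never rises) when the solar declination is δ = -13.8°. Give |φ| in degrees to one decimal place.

|φ| = 76.2°

Polar night requires cos H₀ = −tan φ tan δ ≥ 1, i.e. tan φ tan δ ≤ −1.
The boundary is |tan φ| · |tan δ| = 1, so |φ| = 90° − |δ| = 90° − 13.8° = 76.2° in the northern hemisphere.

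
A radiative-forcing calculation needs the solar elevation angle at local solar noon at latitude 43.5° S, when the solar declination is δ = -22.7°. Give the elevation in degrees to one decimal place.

At local noon the hour angle is zero, so the zenith angle equals |φ − δ| = |-43.5° − (-22.700°)| = 20.800°.
Elevation = 90° − 20.800° = 69.2°.

69.2°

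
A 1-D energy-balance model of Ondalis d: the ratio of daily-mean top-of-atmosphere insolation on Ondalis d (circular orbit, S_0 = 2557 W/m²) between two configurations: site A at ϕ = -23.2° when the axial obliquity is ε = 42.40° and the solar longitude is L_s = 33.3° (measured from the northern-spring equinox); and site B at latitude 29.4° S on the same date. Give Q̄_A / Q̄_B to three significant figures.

Q̄_A / Q̄_B ≈ 1.17

— Configuration A (ϕ=-23.2°):
Solar declination: sin δ = sin ε · sin L_s = sin 42.40° × sin 33.3° = 0.37021, so δ = +21.728°.
cos h₀ = −tan(-23.2°) tan(+21.728°) = 0.1708, h₀ = 1.3991 rad.
Bracket: h₀ sin ϕ sin δ + cos ϕ cos δ sin h₀ = 1.3991×-0.39394×0.37021 + 0.91914×0.92895×0.98530 = -0.204045 + 0.841284 = 0.637239.
Q̄ = (S_0/π) × [bracket] = (2557/π) × 0.637239 = 518.66 W/m².
— Configuration B (ϕ=-29.4°):
cos h₀ = −tan(-29.4°) tan(+21.728°) = 0.2246, h₀ = 1.3443 rad.
Bracket: h₀ sin ϕ sin δ + cos ϕ cos δ sin h₀ = 1.3443×-0.49090×0.37021 + 0.87121×0.92895×0.97446 = -0.244308 + 0.788641 = 0.544333.
Q̄ = (S_0/π) × [bracket] = (2557/π) × 0.544333 = 443.04 W/m².
Ratio Q̄_A / Q̄_B = 518.66 / 443.04 = 1.171.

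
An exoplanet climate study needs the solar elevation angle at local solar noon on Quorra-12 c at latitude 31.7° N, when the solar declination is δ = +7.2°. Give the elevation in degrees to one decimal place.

65.5°

At local noon the hour angle is zero, so the zenith angle equals |φ − δ| = |+31.7° − (+7.200°)| = 24.500°.
Elevation = 90° − 24.500° = 65.5°.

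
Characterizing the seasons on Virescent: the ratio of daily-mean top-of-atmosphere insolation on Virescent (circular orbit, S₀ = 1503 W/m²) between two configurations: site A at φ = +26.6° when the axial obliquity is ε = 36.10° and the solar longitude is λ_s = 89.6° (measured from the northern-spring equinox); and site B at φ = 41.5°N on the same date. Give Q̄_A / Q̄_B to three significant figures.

— Configuration A (φ=+26.6°):
Solar declination: sin δ = sin ε · sin λ_s = sin 36.10° × sin 89.6° = 0.58918, so δ = +36.099°.
cos H₀ = −tan(+26.6°) tan(+36.099°) = -0.3651, H₀ = 1.9446 rad.
Bracket: H₀ sin φ sin δ + cos φ cos δ sin H₀ = 1.9446×0.44776×0.58918 + 0.89415×0.80800×0.93095 = 0.513007 + 0.672586 = 1.185593.
Q̄ = (S₀/π) × [bracket] = (1503/π) × 1.185593 = 567.21 W/m².
— Configuration B (φ=+41.5°):
cos H₀ = −tan(+41.5°) tan(+36.099°) = -0.6451, H₀ = 2.2720 rad.
Bracket: H₀ sin φ sin δ + cos φ cos δ sin H₀ = 2.2720×0.66262×0.58918 + 0.74896×0.80800×0.76407 = 0.886994 + 0.462384 = 1.349378.
Q̄ = (S₀/π) × [bracket] = (1503/π) × 1.349378 = 645.57 W/m².
Ratio Q̄_A / Q̄_B = 567.21 / 645.57 = 0.8786.

Q̄_A / Q̄_B ≈ 0.879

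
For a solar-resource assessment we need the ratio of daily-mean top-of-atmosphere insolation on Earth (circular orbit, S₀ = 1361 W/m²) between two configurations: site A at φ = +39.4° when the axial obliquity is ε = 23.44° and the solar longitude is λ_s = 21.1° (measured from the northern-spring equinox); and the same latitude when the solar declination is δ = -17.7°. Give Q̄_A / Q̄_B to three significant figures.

Q̄_A / Q̄_B ≈ 1.99

— Configuration A (φ=+39.4°):
Solar declination: sin δ = sin ε · sin λ_s = sin 23.44° × sin 21.1° = 0.14320, so δ = +8.233°.
cos H₀ = −tan(+39.4°) tan(+8.233°) = -0.1189, H₀ = 1.6899 rad.
Bracket: H₀ sin φ sin δ + cos φ cos δ sin H₀ = 1.6899×0.63473×0.14320 + 0.77273×0.98969×0.99291 = 0.153601 + 0.759341 = 0.912942.
Q̄ = (S₀/π) × [bracket] = (1361/π) × 0.912942 = 395.50 W/m².
— Configuration B (φ=+39.4°):
cos H₀ = −tan(+39.4°) tan(-17.700°) = 0.2621, H₀ = 1.3056 rad.
Bracket: H₀ sin φ sin δ + cos φ cos δ sin H₀ = 1.3056×0.63473×-0.30403 + 0.77273×0.95266×0.96503 = -0.251951 + 0.710406 = 0.458455.
Q̄ = (S₀/π) × [bracket] = (1361/π) × 0.458455 = 198.61 W/m².
Ratio Q̄_A / Q̄_B = 395.50 / 198.61 = 1.991.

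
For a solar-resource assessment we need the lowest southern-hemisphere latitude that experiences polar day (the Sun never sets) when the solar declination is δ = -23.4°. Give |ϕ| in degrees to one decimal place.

Polar day requires cos h₀ = −tan ϕ tan δ ≤ −1, i.e. tan ϕ tan δ ≥ 1.
The boundary is |tan ϕ| · |tan δ| = 1, so |ϕ| = 90° − |δ| = 90° − 23.4° = 66.6° in the southern hemisphere.

|ϕ| = 66.6°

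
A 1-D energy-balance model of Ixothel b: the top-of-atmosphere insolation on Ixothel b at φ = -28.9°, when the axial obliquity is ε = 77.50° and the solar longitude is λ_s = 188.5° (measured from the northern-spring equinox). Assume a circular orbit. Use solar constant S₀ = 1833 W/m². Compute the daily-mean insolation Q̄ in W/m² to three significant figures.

Q̄ ≈ 571 W/m²

Solar declination: sin δ = sin ε · sin λ_s = sin 77.50° × sin 188.5° = -0.14431, so δ = -8.297°.
cos H₀ = −tan(-28.9°) tan(-8.297°) = -0.0805, H₀ = 1.6514 rad.
Bracket: H₀ sin φ sin δ + cos φ cos δ sin H₀ = 1.6514×-0.48328×-0.14431 + 0.87546×0.98953×0.99675 = 0.115172 + 0.863478 = 0.978650.
Q̄ = (S₀/π) × [bracket] = (1833/π) × 0.978650 = 571.0 W/m².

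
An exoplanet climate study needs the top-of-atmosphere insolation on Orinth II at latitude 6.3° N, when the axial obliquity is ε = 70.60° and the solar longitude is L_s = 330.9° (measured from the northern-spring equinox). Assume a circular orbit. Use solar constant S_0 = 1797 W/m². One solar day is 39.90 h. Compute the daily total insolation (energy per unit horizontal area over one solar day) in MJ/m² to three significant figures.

66.2 MJ/m²

Solar declination: sin δ = sin ε · sin L_s = sin 70.60° × sin 330.9° = -0.45872, so δ = -27.305°.
cos h₀ = −tan(+6.3°) tan(-27.305°) = 0.0570, h₀ = 1.5138 rad.
Bracket: h₀ sin ϕ sin δ + cos ϕ cos δ sin h₀ = 1.5138×0.10973×-0.45872 + 0.99396×0.88858×0.99837 = -0.076198 + 0.881773 = 0.805575.
Q̄ = (S_0/π) × [bracket] = (1797/π) × 0.805575 = 460.79 W/m².
Daily total = Q̄ × 39.90 h × 3600 s/h = 460.79 × 39.90 × 3600 / 10⁶ = 66.19 MJ/m².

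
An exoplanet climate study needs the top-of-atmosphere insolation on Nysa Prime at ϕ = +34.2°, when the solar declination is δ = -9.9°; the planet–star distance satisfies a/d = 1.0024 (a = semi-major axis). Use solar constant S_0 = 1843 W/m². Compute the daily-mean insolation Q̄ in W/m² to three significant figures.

cos h₀ = −tan(+34.2°) tan(-9.900°) = 0.1186, h₀ = 1.4519 rad.
Bracket: h₀ sin ϕ sin δ + cos ϕ cos δ sin h₀ = 1.4519×0.56208×-0.17193 + 0.82708×0.98511×0.99294 = -0.140309 + 0.809013 = 0.668704.
Inverse-square distance factor (a/d)² = 1.0024² = 1.004806.
Q̄ = (S_0/π) × 1.004806 × [bracket] = (1843/π) × 1.004806 × 0.668704 = 394.2 W/m².

Q̄ ≈ 394 W/m²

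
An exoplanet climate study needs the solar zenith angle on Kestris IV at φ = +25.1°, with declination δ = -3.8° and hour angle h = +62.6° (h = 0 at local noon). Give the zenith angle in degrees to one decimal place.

cos θ_z = sin φ sin δ + cos φ cos δ cos h = -0.028113 + 0.415826 = 0.387713.
θ_z = arccos(0.387713) = 67.2°.

θ_z = 67.2°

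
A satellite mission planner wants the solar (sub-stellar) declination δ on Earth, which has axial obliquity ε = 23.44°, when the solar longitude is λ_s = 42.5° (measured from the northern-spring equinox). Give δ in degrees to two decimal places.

δ = +15.59°

sin δ = sin ε · sin λ_s = sin 23.44° × sin 42.5° = 0.268742.
δ = arcsin(0.268742) = +15.59°.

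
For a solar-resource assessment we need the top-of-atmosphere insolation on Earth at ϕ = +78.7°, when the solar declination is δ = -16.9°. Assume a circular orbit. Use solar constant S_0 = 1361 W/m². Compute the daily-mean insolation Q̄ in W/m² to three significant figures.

Q̄ ≈ 0.00 W/m²

cos h₀ = −tan(+78.7°) tan(-16.900°) = 1.5205 ≥ 1 ⇒ polar night, h₀ = 0 and Q̄ = 0.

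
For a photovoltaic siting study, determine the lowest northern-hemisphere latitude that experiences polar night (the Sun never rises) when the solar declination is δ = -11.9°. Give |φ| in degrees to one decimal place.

|φ| = 78.1°

Polar night requires cos H₀ = −tan φ tan δ ≥ 1, i.e. tan φ tan δ ≤ −1.
The boundary is |tan φ| · |tan δ| = 1, so |φ| = 90° − |δ| = 90° − 11.9° = 78.1° in the northern hemisphere.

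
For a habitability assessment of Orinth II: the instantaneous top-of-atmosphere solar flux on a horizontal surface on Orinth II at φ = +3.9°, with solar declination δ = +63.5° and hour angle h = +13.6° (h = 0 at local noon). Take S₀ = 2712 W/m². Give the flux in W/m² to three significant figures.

1.34e+03 W/m²

cos θ_z = sin φ sin δ + cos φ cos δ cos h = 0.060869 + 0.432683 = 0.493552.
Flux = S₀ · cos θ_z = 2712 × 0.493552 = 1339 W/m².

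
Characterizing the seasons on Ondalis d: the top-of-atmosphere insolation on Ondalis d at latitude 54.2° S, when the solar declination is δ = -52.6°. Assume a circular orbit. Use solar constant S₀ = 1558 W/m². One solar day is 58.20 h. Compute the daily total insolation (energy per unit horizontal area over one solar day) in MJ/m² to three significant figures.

cos H₀ = −tan(-54.2°) tan(-52.600°) = -1.8135 ≤ −1 ⇒ polar day, H₀ = π.
Bracket: H₀ sin φ sin δ + cos φ cos δ sin H₀ = 3.1416×-0.81106×-0.79441 + 0.58496×0.60738×0.00000 = 2.024177 + 0.000000 = 2.024177.
Q̄ = (S₀/π) × [bracket] = (1558/π) × 2.024177 = 1003.8 W/m².
Daily total = Q̄ × 58.20 h × 3600 s/h = 1003.8 × 58.20 × 3600 / 10⁶ = 210.3 MJ/m².

210 MJ/m²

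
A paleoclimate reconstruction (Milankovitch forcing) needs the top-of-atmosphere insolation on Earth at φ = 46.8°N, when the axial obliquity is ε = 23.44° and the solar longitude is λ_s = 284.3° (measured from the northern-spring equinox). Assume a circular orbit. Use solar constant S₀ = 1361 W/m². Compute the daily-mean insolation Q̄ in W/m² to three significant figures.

Q̄ ≈ 110 W/m²

Solar declination: sin δ = sin ε · sin λ_s = sin 23.44° × sin 284.3° = -0.38546, so δ = -22.673°.
cos H₀ = −tan(+46.8°) tan(-22.673°) = 0.4449, H₀ = 1.1098 rad.
Bracket: H₀ sin φ sin δ + cos φ cos δ sin H₀ = 1.1098×0.72897×-0.38546 + 0.68455×0.92272×0.89560 = -0.311841 + 0.565704 = 0.253863.
Q̄ = (S₀/π) × [bracket] = (1361/π) × 0.253863 = 110.0 W/m².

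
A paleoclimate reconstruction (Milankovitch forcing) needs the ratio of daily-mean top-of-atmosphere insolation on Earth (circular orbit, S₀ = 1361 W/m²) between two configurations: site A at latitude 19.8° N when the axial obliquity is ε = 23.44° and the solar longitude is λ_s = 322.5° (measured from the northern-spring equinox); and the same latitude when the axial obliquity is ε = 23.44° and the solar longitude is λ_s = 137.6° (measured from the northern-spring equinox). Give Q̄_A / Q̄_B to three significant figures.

Q̄_A / Q̄_B ≈ 0.748

— Configuration A (φ=+19.8°):
Solar declination: sin δ = sin ε · sin λ_s = sin 23.44° × sin 322.5° = -0.24216, so δ = -14.014°.
cos H₀ = −tan(+19.8°) tan(-14.014°) = 0.0899, H₀ = 1.4808 rad.
Bracket: H₀ sin φ sin δ + cos φ cos δ sin H₀ = 1.4808×0.33874×-0.24216 + 0.94088×0.97024×0.99595 = -0.121469 + 0.909182 = 0.787713.
Q̄ = (S₀/π) × [bracket] = (1361/π) × 0.787713 = 341.25 W/m².
— Configuration B (φ=+19.8°):
Solar declination: sin δ = sin ε · sin λ_s = sin 23.44° × sin 137.6° = 0.26823, so δ = +15.559°.
cos H₀ = −tan(+19.8°) tan(+15.559°) = -0.1002, H₀ = 1.6712 rad.
Bracket: H₀ sin φ sin δ + cos φ cos δ sin H₀ = 1.6712×0.33874×0.26823 + 0.94088×0.96335×0.99496 = 0.151846 + 0.901829 = 1.053675.
Q̄ = (S₀/π) × [bracket] = (1361/π) × 1.053675 = 456.47 W/m².
Ratio Q̄_A / Q̄_B = 341.25 / 456.47 = 0.7476.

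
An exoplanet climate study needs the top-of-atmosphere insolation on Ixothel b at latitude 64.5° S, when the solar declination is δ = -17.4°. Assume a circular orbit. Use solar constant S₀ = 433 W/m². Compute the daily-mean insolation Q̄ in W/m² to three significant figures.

Q̄ ≈ 128 W/m²

cos H₀ = −tan(-64.5°) tan(-17.400°) = -0.6570, H₀ = 2.2877 rad.
Bracket: H₀ sin φ sin δ + cos φ cos δ sin H₀ = 2.2877×-0.90259×-0.29904 + 0.43051×0.95424×0.75388 = 0.617474 + 0.309701 = 0.927175.
Q̄ = (S₀/π) × [bracket] = (433/π) × 0.927175 = 127.8 W/m².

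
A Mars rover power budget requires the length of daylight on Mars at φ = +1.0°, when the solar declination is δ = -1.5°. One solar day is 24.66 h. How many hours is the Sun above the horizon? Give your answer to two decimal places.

12.33 h

cos H₀ = −tan φ · tan δ = −tan(+1.0°) × tan(-1.500°) = 0.0005, so H₀ = 1.5703 rad = 89.97°.
Daylight = 2H₀/(2π) × 24.66 h = (1.5703/π) × 24.66 = 12.33 h.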